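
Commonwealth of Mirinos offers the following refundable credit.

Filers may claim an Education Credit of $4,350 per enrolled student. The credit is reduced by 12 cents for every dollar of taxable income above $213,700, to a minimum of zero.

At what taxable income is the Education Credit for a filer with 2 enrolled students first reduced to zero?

$286,200

Full credit = 2 × $4,350 = $8,700.
The credit falls by 12% of each dollar above $213,700, so it reaches zero when the excess is $8,700 / 12% = $72,500: income = $213,700 + $72,500 = $286,200.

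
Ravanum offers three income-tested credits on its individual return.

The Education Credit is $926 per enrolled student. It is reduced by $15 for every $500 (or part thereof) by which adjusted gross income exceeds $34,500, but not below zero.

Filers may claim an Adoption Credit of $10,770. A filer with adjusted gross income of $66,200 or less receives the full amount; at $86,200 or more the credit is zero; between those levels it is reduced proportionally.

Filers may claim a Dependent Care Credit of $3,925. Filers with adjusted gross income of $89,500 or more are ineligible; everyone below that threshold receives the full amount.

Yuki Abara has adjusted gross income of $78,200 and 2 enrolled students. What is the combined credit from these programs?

$8,765

Education Credit: base = 2 × $926 = $1,852. income exceeds $34,500 by $43,700, which is 88 full-or-partial $500 increments; reduction = 88 × $15 = $1,320, leaving $532.
Adoption Credit: $78,200 is $12,000 into a $20,000 phase-out range, leaving 8,000/20,000 of the credit: $10,770 × 8,000/20,000 = $4,308.
Dependent Care Credit: $78,200 is below the $89,500 cutoff, so the full $3,925 applies.
Total: $532 + $4,308 + $3,925 = $8,765.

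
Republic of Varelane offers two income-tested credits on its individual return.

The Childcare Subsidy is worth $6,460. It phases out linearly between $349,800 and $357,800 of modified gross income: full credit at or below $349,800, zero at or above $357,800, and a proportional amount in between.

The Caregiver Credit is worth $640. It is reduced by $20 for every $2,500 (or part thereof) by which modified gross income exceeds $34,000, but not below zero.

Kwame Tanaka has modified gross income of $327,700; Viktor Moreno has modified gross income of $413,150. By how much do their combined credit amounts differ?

Kwame ($327,700): Childcare Subsidy: $327,700 is at or below the $349,800 threshold, so the full $6,460 applies. Caregiver Credit: income exceeds $34,000 by $293,700 → 118 increments × $20 = $2,360 ≥ base, so the credit is $0. total $6,460 + $0 = $6,460
Viktor ($413,150): Childcare Subsidy: $413,150 is at or above $357,800, so the credit is $0. Caregiver Credit: income exceeds $34,000 by $379,150 → 152 increments × $20 = $3,040 ≥ base, so the credit is $0. total $0 + $0 = $0
Difference: |$6,460 − $0| = $6,460.

$6,460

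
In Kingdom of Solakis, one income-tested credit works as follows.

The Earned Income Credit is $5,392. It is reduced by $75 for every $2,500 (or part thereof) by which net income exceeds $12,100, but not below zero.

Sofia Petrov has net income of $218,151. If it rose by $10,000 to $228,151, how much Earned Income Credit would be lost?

At $218,151 — income exceeds $12,100 by $206,051 → 83 increments × $75 = $6,225 ≥ base, so the credit is $0.
At $228,151 — income exceeds $12,100 by $216,051 → 87 increments × $75 = $6,525 ≥ base, so the credit is $0.
Lost: $0 − $0 = $0.

$0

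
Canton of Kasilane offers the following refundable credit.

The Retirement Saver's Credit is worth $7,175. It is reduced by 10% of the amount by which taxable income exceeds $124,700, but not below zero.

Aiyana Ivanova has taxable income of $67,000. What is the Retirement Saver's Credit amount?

$7,175

Retirement Saver's Credit: $67,000 is at or below the $124,700 threshold, so the full $7,175 applies.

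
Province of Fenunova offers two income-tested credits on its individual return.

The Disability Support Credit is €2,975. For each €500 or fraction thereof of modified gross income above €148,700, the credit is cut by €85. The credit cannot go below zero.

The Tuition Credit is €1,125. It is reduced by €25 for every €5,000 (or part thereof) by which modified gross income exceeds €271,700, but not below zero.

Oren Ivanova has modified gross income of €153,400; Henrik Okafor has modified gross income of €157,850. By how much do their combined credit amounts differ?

€765

Oren (€153,400): Disability Support Credit: income exceeds €148,700 by €4,700, which is 10 full-or-partial €500 increments; reduction = 10 × €85 = €850, leaving €2,125. Tuition Credit: €153,400 is at or below the €271,700 threshold, so the full €1,125 applies. total €2,125 + €1,125 = €3,250
Henrik (€157,850): Disability Support Credit: income exceeds €148,700 by €9,150, which is 19 full-or-partial €500 increments; reduction = 19 × €85 = €1,615, leaving €1,360. Tuition Credit: €157,850 is at or below the €271,700 threshold, so the full €1,125 applies. total €1,360 + €1,125 = €2,485
Difference: |€3,250 − €2,485| = €765.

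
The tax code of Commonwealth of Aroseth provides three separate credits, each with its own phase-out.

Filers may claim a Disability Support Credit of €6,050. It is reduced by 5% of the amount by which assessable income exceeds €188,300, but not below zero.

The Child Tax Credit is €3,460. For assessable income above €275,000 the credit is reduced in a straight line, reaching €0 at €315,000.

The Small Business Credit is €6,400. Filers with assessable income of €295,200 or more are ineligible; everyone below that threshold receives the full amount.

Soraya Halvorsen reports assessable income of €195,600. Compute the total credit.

Disability Support Credit: 5% of the €7,300 excess over €188,300 is €365; credit = €6,050 − €365 = €5,685.
Child Tax Credit: €195,600 is at or below the €275,000 threshold, so the full €3,460 applies.
Small Business Credit: €195,600 is below the €295,200 cutoff, so the full €6,400 applies.
Total: €5,685 + €3,460 + €6,400 = €15,545.

€15,545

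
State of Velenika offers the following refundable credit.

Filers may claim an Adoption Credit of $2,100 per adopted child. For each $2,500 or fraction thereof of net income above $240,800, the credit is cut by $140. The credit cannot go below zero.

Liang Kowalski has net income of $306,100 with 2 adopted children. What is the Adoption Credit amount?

$420

Adoption Credit: base = 2 × $2,100 = $4,200. income exceeds $240,800 by $65,300, which is 27 full-or-partial $2,500 increments; reduction = 27 × $140 = $3,780, leaving $420.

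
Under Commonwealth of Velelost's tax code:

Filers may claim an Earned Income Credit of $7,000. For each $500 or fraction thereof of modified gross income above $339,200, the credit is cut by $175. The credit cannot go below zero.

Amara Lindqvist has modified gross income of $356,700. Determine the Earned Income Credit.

Earned Income Credit: income exceeds $339,200 by $17,500, which is 35 full-or-partial $500 increments; reduction = 35 × $175 = $6,125, leaving $875.

$875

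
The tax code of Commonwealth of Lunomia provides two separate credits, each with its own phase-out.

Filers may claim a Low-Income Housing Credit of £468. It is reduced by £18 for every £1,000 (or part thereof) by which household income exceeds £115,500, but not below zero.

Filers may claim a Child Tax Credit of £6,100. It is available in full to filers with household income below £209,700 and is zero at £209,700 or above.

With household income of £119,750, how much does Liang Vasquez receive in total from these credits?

Low-Income Housing Credit: income exceeds £115,500 by £4,250, which is 5 full-or-partial £1,000 increments; reduction = 5 × £18 = £90, leaving £378.
Child Tax Credit: £119,750 is below the £209,700 cutoff, so the full £6,100 applies.
Total: £378 + £6,100 = £6,478.

£6,478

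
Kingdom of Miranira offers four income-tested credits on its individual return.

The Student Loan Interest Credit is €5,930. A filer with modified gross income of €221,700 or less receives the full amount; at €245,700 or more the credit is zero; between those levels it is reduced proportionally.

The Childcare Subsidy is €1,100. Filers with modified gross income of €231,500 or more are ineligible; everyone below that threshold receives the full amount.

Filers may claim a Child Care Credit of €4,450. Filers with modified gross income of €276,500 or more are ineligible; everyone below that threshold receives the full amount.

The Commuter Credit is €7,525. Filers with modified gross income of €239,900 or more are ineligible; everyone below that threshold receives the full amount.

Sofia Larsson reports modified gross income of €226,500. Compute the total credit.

€17,819

Student Loan Interest Credit: €226,500 is €4,800 into a €24,000 phase-out range, leaving 19,200/24,000 of the credit: €5,930 × 19,200/24,000 = €4,744.
Childcare Subsidy: €226,500 is below the €231,500 cutoff, so the full €1,100 applies.
Child Care Credit: €226,500 is below the €276,500 cutoff, so the full €4,450 applies.
Commuter Credit: €226,500 is below the €239,900 cutoff, so the full €7,525 applies.
Total: €4,744 + €1,100 + €4,450 + €7,525 = €17,819.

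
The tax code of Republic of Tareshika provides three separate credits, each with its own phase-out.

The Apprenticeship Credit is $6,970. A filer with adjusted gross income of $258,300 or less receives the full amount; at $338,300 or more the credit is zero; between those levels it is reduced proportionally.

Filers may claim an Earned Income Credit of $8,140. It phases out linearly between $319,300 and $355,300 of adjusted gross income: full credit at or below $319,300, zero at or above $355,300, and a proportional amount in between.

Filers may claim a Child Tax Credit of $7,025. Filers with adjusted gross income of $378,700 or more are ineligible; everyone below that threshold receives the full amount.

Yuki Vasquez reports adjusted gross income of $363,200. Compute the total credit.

Apprenticeship Credit: $363,200 is at or above $338,300, so the credit is $0.
Earned Income Credit: $363,200 is at or above $355,300, so the credit is $0.
Child Tax Credit: $363,200 is below the $378,700 cutoff, so the full $7,025 applies.
Total: $0 + $0 + $7,025 = $7,025.

$7,025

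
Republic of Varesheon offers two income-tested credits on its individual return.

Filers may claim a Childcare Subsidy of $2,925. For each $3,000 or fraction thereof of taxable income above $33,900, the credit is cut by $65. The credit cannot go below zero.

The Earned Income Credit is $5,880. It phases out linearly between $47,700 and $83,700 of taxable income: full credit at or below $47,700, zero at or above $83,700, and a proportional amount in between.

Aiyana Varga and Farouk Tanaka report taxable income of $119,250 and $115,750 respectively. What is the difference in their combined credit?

Aiyana ($119,250): Childcare Subsidy: income exceeds $33,900 by $85,350, which is 29 full-or-partial $3,000 increments; reduction = 29 × $65 = $1,885, leaving $1,040. Earned Income Credit: $119,250 is at or above $83,700, so the credit is $0. total $1,040 + $0 = $1,040
Farouk ($115,750): Childcare Subsidy: income exceeds $33,900 by $81,850, which is 28 full-or-partial $3,000 increments; reduction = 28 × $65 = $1,820, leaving $1,105. Earned Income Credit: $115,750 is at or above $83,700, so the credit is $0. total $1,105 + $0 = $1,105
Difference: |$1,040 − $1,105| = $65.

$65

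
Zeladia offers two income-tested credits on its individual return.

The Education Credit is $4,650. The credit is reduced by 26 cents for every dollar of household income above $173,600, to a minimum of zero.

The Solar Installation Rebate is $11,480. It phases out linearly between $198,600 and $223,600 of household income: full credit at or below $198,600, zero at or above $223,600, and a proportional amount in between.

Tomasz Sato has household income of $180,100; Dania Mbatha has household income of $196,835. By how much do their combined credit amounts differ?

$2,960

Tomasz ($180,100): Education Credit: 26% of the $6,500 excess over $173,600 is $1,690; credit = $4,650 − $1,690 = $2,960. Solar Installation Rebate: $180,100 is at or below the $198,600 threshold, so the full $11,480 applies. total $2,960 + $11,480 = $14,440
Dania ($196,835): Education Credit: 26% of the $23,235 excess over $173,600 is $6,041.10 ≥ base, so the credit is $0. Solar Installation Rebate: $196,835 is at or below the $198,600 threshold, so the full $11,480 applies. total $0 + $11,480 = $11,480
Difference: |$14,440 − $11,480| = $2,960.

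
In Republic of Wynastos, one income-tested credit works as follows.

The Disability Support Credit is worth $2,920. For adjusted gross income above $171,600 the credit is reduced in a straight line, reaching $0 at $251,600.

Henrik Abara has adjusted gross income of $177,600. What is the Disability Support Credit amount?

Disability Support Credit: $177,600 is $6,000 into a $80,000 phase-out range, leaving 74,000/80,000 of the credit: $2,920 × 74,000/80,000 = $2,701.

$2,701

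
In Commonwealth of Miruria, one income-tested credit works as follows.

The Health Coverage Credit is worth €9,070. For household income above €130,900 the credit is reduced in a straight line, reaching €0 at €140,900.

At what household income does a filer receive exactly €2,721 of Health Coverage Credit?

€2,721 is 2,721/9,070 of the full €9,070, so 6,349/9,070 of the €10,000 range has been used: income = €130,900 + €10,000 × 6,349/9,070 = €137,900.

€137,900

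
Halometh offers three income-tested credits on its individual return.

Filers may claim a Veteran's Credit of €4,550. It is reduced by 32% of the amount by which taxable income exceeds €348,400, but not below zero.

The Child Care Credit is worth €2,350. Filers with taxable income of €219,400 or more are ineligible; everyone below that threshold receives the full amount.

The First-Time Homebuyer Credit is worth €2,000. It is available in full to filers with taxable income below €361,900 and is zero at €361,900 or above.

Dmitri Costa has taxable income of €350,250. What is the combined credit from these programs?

Veteran's Credit: 32% of the €1,850 excess over €348,400 is €592; credit = €4,550 − €592 = €3,958.
Child Care Credit: €350,250 meets or exceeds the €219,400 cutoff, so the credit is €0.
First-Time Homebuyer Credit: €350,250 is below the €361,900 cutoff, so the full €2,000 applies.
Total: €3,958 + €0 + €2,000 = €5,958.

€5,958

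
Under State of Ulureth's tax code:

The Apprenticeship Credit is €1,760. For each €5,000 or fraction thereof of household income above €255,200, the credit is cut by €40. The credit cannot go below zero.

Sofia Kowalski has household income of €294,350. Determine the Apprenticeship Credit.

€1,440

Apprenticeship Credit: income exceeds €255,200 by €39,150, which is 8 full-or-partial €5,000 increments; reduction = 8 × €40 = €320, leaving €1,440.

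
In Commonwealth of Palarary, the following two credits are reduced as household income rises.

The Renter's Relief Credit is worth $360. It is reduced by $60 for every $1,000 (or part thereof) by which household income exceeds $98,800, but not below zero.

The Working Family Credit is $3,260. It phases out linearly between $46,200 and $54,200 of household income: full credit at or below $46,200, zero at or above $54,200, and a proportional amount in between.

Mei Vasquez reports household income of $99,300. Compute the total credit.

$300

Renter's Relief Credit: income exceeds $98,800 by $500, which is 1 full-or-partial $1,000 increment; reduction = 1 × $60 = $60, leaving $300.
Working Family Credit: $99,300 is at or above $54,200, so the credit is $0.
Total: $300 + $0 = $300.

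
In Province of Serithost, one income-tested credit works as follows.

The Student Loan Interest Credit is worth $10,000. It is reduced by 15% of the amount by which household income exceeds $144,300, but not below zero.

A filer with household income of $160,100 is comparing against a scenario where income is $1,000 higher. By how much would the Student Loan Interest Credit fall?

At $160,100 — 15% of the $15,800 excess over $144,300 is $2,370; credit = $10,000 − $2,370 = $7,630.
At $161,100 — 15% of the $16,800 excess over $144,300 is $2,520; credit = $10,000 − $2,520 = $7,480.
Lost: $7,630 − $7,480 = $150.

$150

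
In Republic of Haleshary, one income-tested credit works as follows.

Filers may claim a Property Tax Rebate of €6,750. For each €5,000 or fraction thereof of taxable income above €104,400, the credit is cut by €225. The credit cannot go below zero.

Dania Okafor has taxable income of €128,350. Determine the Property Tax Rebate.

€5,625

Property Tax Rebate: income exceeds €104,400 by €23,950, which is 5 full-or-partial €5,000 increments; reduction = 5 × €225 = €1,125, leaving €5,625.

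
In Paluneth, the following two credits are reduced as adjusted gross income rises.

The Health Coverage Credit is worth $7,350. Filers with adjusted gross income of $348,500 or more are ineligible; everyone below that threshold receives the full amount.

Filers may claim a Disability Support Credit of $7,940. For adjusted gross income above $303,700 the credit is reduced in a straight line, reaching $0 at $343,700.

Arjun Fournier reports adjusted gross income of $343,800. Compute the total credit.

$7,350

Health Coverage Credit: $343,800 is below the $348,500 cutoff, so the full $7,350 applies.
Disability Support Credit: $343,800 is at or above $343,700, so the credit is $0.
Total: $7,350 + $0 = $7,350.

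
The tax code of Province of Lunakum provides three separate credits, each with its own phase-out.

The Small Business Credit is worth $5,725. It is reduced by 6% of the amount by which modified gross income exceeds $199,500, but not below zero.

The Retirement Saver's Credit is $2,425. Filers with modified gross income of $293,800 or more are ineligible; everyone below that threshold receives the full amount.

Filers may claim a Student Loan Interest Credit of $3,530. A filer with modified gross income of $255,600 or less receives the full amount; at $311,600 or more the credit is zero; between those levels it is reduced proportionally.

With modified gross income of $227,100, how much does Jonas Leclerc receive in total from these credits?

Small Business Credit: 6% of the $27,600 excess over $199,500 is $1,656; credit = $5,725 − $1,656 = $4,069.
Retirement Saver's Credit: $227,100 is below the $293,800 cutoff, so the full $2,425 applies.
Student Loan Interest Credit: $227,100 is at or below the $255,600 threshold, so the full $3,530 applies.
Total: $4,069 + $2,425 + $3,530 = $10,024.

$10,024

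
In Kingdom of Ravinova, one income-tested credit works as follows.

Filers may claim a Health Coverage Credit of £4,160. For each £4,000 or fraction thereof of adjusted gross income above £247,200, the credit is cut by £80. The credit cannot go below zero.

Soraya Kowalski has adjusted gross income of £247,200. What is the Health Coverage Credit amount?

£4,160

Health Coverage Credit: £247,200 is at or below the £247,200 threshold, so the full £4,160 applies.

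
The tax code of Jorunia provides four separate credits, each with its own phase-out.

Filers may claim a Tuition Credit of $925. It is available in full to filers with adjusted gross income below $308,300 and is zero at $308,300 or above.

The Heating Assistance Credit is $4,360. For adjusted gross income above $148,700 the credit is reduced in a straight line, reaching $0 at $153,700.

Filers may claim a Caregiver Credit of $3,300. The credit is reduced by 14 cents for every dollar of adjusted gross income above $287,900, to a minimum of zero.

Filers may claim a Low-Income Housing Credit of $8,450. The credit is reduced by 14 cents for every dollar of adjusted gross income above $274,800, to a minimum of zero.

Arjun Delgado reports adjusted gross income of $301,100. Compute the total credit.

$7,145

Tuition Credit: $301,100 is below the $308,300 cutoff, so the full $925 applies.
Heating Assistance Credit: $301,100 is at or above $153,700, so the credit is $0.
Caregiver Credit: 14% of the $13,200 excess over $287,900 is $1,848; credit = $3,300 − $1,848 = $1,452.
Low-Income Housing Credit: 14% of the $26,300 excess over $274,800 is $3,682; credit = $8,450 − $3,682 = $4,768.
Total: $925 + $0 + $1,452 + $4,768 = $7,145.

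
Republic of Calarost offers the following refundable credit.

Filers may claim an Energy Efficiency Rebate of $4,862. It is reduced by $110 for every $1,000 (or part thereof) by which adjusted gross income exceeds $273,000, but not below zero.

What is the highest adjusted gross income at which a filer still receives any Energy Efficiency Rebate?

$317,000

After 44 increments the reduction is 44 × $110 = $4,840, leaving $22; one more increment wipes it out. Increment 44 ends at excess 44 × $1,000 = $44,000, so the highest qualifying income is $273,000 + $44,000 = $317,000.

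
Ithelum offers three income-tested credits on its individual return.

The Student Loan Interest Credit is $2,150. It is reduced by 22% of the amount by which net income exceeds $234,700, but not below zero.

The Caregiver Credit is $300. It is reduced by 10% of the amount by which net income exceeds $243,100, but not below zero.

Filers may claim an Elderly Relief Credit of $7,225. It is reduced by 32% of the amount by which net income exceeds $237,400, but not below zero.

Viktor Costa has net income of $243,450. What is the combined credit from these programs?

Student Loan Interest Credit: 22% of the $8,750 excess over $234,700 is $1,925; credit = $2,150 − $1,925 = $225.
Caregiver Credit: 10% of the $350 excess over $243,100 is $35; credit = $300 − $35 = $265.
Elderly Relief Credit: 32% of the $6,050 excess over $237,400 is $1,936; credit = $7,225 − $1,936 = $5,289.
Total: $225 + $265 + $5,289 = $5,779.

$5,779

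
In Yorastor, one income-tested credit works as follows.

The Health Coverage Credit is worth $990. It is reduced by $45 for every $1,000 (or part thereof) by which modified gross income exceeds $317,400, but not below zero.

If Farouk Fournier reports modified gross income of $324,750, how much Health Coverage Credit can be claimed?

Health Coverage Credit: income exceeds $317,400 by $7,350, which is 8 full-or-partial $1,000 increments; reduction = 8 × $45 = $360, leaving $630.

$630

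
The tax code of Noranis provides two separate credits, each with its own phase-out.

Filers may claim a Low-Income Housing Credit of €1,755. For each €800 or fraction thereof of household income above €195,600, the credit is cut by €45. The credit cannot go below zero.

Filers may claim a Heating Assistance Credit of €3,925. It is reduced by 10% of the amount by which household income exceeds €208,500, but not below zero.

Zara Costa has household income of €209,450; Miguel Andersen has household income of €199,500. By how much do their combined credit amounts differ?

€680

Zara (€209,450): Low-Income Housing Credit: income exceeds €195,600 by €13,850, which is 18 full-or-partial €800 increments; reduction = 18 × €45 = €810, leaving €945. Heating Assistance Credit: 10% of the €950 excess over €208,500 is €95; credit = €3,925 − €95 = €3,830. total €945 + €3,830 = €4,775
Miguel (€199,500): Low-Income Housing Credit: income exceeds €195,600 by €3,900, which is 5 full-or-partial €800 increments; reduction = 5 × €45 = €225, leaving €1,530. Heating Assistance Credit: €199,500 is at or below the €208,500 threshold, so the full €3,925 applies. total €1,530 + €3,925 = €5,455
Difference: |€4,775 − €5,455| = €680.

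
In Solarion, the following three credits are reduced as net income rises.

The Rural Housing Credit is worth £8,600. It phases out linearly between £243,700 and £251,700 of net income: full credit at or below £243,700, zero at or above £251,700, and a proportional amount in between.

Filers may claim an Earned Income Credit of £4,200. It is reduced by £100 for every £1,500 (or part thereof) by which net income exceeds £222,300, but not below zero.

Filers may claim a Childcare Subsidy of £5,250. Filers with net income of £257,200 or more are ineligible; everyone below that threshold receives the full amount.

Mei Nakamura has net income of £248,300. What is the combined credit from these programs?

£11,305

Rural Housing Credit: £248,300 is £4,600 into a £8,000 phase-out range, leaving 3,400/8,000 of the credit: £8,600 × 3,400/8,000 = £3,655.
Earned Income Credit: income exceeds £222,300 by £26,000, which is 18 full-or-partial £1,500 increments; reduction = 18 × £100 = £1,800, leaving £2,400.
Childcare Subsidy: £248,300 is below the £257,200 cutoff, so the full £5,250 applies.
Total: £3,655 + £2,400 + £5,250 = £11,305.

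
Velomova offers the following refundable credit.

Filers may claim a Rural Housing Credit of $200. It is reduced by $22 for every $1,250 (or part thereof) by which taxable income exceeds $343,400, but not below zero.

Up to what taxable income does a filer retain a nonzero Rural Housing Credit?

$354,650

After 9 increments the reduction is 9 × $22 = $198, leaving $2; one more increment wipes it out. Increment 9 ends at excess 9 × $1,250 = $11,250, so the highest qualifying income is $343,400 + $11,250 = $354,650.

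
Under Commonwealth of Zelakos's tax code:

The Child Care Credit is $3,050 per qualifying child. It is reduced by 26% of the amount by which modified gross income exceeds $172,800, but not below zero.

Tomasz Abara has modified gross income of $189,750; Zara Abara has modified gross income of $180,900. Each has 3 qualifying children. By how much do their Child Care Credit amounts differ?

$2,301

Tomasz ($189,750): Child Care Credit: base = 3 × $3,050 = $9,150. 26% of the $16,950 excess over $172,800 is $4,407; credit = $9,150 − $4,407 = $4,743.
Zara ($180,900): Child Care Credit: base = 3 × $3,050 = $9,150. 26% of the $8,100 excess over $172,800 is $2,106; credit = $9,150 − $2,106 = $7,044.
Difference: |$4,743 − $7,044| = $2,301.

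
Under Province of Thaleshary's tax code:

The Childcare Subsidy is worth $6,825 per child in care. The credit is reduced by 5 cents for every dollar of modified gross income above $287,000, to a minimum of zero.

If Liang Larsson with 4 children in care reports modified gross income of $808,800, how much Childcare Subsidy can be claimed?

Childcare Subsidy: base = 4 × $6,825 = $27,300. 5% of the $521,800 excess over $287,000 is $26,090; credit = $27,300 − $26,090 = $1,210.

$1,210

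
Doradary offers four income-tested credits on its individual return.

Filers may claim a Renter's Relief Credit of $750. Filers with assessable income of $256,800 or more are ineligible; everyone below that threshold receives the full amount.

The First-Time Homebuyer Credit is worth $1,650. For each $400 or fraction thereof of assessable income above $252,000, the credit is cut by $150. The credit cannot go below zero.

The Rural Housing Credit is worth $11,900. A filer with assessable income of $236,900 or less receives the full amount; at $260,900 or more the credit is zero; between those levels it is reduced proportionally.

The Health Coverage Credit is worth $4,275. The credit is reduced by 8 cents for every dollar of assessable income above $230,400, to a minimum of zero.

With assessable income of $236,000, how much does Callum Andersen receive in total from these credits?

$18,127

Renter's Relief Credit: $236,000 is below the $256,800 cutoff, so the full $750 applies.
First-Time Homebuyer Credit: $236,000 is at or below the $252,000 threshold, so the full $1,650 applies.
Rural Housing Credit: $236,000 is at or below the $236,900 threshold, so the full $11,900 applies.
Health Coverage Credit: 8% of the $5,600 excess over $230,400 is $448; credit = $4,275 − $448 = $3,827.
Total: $750 + $1,650 + $11,900 + $3,827 = $18,127.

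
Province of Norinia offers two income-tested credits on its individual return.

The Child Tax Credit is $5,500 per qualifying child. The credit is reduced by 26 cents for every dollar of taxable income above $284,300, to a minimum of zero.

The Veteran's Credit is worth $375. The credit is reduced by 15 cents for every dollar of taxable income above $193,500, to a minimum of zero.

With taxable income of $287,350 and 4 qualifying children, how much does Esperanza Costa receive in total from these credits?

Child Tax Credit: base = 4 × $5,500 = $22,000. 26% of the $3,050 excess over $284,300 is $793; credit = $22,000 − $793 = $21,207.
Veteran's Credit: 15% of the $93,850 excess over $193,500 is $14,077.50 ≥ base, so the credit is $0.
Total: $21,207 + $0 = $21,207.

$21,207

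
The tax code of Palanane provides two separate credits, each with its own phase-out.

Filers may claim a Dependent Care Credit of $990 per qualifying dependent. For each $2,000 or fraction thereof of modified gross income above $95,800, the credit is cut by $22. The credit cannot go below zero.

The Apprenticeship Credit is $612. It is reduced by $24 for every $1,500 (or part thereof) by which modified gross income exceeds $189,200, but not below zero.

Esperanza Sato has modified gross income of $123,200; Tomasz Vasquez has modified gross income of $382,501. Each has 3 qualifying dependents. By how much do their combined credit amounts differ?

Esperanza ($123,200): Dependent Care Credit: base = 3 × $990 = $2,970. income exceeds $95,800 by $27,400, which is 14 full-or-partial $2,000 increments; reduction = 14 × $22 = $308, leaving $2,662. Apprenticeship Credit: $123,200 is at or below the $189,200 threshold, so the full $612 applies. total $2,662 + $612 = $3,274
Tomasz ($382,501): Dependent Care Credit: base = 3 × $990 = $2,970. income exceeds $95,800 by $286,701 → 144 increments × $22 = $3,168 ≥ base, so the credit is $0. Apprenticeship Credit: income exceeds $189,200 by $193,301 → 129 increments × $24 = $3,096 ≥ base, so the credit is $0. total $0 + $0 = $0
Difference: |$3,274 − $0| = $3,274.

$3,274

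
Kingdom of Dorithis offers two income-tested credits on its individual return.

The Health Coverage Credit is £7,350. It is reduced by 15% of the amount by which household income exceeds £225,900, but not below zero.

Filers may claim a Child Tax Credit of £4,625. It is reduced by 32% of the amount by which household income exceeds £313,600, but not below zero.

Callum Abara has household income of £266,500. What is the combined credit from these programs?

Health Coverage Credit: 15% of the £40,600 excess over £225,900 is £6,090; credit = £7,350 − £6,090 = £1,260.
Child Tax Credit: £266,500 is at or below the £313,600 threshold, so the full £4,625 applies.
Total: £1,260 + £4,625 = £5,885.

£5,885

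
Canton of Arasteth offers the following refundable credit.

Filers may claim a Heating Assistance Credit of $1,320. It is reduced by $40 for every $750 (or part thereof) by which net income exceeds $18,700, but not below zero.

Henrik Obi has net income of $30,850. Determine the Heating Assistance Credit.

Heating Assistance Credit: income exceeds $18,700 by $12,150, which is 17 full-or-partial $750 increments; reduction = 17 × $40 = $680, leaving $640.

$640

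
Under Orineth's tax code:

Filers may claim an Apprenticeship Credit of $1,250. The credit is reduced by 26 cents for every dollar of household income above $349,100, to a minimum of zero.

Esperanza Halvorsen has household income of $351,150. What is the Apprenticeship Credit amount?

Apprenticeship Credit: 26% of the $2,050 excess over $349,100 is $533; credit = $1,250 − $533 = $717.

$717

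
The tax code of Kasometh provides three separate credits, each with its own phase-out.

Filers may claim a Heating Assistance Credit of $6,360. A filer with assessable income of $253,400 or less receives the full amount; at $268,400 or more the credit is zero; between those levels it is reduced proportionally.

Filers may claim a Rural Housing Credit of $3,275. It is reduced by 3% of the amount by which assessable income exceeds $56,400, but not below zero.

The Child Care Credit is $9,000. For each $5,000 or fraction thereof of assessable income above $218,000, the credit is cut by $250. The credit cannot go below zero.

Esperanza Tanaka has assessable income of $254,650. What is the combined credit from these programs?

$12,830

Heating Assistance Credit: $254,650 is $1,250 into a $15,000 phase-out range, leaving 13,750/15,000 of the credit: $6,360 × 13,750/15,000 = $5,830.
Rural Housing Credit: 3% of the $198,250 excess over $56,400 is $5,947.50 ≥ base, so the credit is $0.
Child Care Credit: income exceeds $218,000 by $36,650, which is 8 full-or-partial $5,000 increments; reduction = 8 × $250 = $2,000, leaving $7,000.
Total: $5,830 + $0 + $7,000 = $12,830.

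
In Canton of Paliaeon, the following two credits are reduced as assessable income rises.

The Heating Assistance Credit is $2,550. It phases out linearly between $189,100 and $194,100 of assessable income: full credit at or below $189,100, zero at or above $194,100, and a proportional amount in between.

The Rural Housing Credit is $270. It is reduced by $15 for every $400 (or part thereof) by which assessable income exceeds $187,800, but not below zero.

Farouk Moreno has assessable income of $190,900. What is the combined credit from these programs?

$1,782

Heating Assistance Credit: $190,900 is $1,800 into a $5,000 phase-out range, leaving 3,200/5,000 of the credit: $2,550 × 3,200/5,000 = $1,632.
Rural Housing Credit: income exceeds $187,800 by $3,100, which is 8 full-or-partial $400 increments; reduction = 8 × $15 = $120, leaving $150.
Total: $1,632 + $150 = $1,782.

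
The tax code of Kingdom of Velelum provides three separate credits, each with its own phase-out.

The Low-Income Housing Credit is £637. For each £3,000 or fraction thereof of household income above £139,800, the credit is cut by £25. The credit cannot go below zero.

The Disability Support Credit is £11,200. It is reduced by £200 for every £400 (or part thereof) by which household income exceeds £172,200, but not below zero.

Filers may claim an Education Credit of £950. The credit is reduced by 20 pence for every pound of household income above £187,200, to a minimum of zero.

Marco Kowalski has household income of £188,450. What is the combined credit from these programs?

£3,912

Low-Income Housing Credit: income exceeds £139,800 by £48,650, which is 17 full-or-partial £3,000 increments; reduction = 17 × £25 = £425, leaving £212.
Disability Support Credit: income exceeds £172,200 by £16,250, which is 41 full-or-partial £400 increments; reduction = 41 × £200 = £8,200, leaving £3,000.
Education Credit: 20% of the £1,250 excess over £187,200 is £250; credit = £950 − £250 = £700.
Total: £212 + £3,000 + £700 = £3,912.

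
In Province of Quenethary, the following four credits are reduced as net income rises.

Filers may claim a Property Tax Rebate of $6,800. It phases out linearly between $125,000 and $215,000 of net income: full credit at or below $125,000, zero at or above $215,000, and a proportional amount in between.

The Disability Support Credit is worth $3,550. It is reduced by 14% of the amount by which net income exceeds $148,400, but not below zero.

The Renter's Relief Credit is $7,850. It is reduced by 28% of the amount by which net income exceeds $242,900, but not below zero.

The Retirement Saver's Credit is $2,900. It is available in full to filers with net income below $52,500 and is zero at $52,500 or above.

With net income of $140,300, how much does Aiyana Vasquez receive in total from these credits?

Property Tax Rebate: $140,300 is $15,300 into a $90,000 phase-out range, leaving 74,700/90,000 of the credit: $6,800 × 74,700/90,000 = $5,644.
Disability Support Credit: $140,300 is at or below the $148,400 threshold, so the full $3,550 applies.
Renter's Relief Credit: $140,300 is at or below the $242,900 threshold, so the full $7,850 applies.
Retirement Saver's Credit: $140,300 meets or exceeds the $52,500 cutoff, so the credit is $0.
Total: $5,644 + $3,550 + $7,850 + $0 = $17,044.

$17,044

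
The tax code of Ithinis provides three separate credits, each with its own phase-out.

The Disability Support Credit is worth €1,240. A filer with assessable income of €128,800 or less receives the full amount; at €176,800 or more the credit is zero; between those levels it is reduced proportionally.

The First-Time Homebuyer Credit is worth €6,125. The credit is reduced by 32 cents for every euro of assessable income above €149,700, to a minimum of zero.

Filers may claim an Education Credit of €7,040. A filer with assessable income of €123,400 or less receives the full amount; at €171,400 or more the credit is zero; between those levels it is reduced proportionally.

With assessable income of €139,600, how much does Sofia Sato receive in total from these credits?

Disability Support Credit: €139,600 is €10,800 into a €48,000 phase-out range, leaving 37,200/48,000 of the credit: €1,240 × 37,200/48,000 = €961.
First-Time Homebuyer Credit: €139,600 is at or below the €149,700 threshold, so the full €6,125 applies.
Education Credit: €139,600 is €16,200 into a €48,000 phase-out range, leaving 31,800/48,000 of the credit: €7,040 × 31,800/48,000 = €4,664.
Total: €961 + €6,125 + €4,664 = €11,750.

€11,750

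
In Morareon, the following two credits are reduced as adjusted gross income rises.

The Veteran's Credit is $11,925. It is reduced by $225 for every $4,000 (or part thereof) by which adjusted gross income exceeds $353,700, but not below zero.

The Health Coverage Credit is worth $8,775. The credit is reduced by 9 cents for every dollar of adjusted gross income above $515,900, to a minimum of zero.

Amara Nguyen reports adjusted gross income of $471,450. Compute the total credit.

$13,950

Veteran's Credit: income exceeds $353,700 by $117,750, which is 30 full-or-partial $4,000 increments; reduction = 30 × $225 = $6,750, leaving $5,175.
Health Coverage Credit: $471,450 is at or below the $515,900 threshold, so the full $8,775 applies.
Total: $5,175 + $8,775 = $13,950.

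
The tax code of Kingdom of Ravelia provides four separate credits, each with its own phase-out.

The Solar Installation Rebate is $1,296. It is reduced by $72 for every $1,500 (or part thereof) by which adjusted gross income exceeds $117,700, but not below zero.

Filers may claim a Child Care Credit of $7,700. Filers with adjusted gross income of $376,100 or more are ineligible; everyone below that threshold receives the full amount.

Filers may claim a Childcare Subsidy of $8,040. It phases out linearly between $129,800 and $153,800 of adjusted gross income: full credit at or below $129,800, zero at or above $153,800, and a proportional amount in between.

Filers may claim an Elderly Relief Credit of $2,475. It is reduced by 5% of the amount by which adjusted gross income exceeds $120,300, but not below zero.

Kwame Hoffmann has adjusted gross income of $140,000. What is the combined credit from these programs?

Solar Installation Rebate: income exceeds $117,700 by $22,300, which is 15 full-or-partial $1,500 increments; reduction = 15 × $72 = $1,080, leaving $216.
Child Care Credit: $140,000 is below the $376,100 cutoff, so the full $7,700 applies.
Childcare Subsidy: $140,000 is $10,200 into a $24,000 phase-out range, leaving 13,800/24,000 of the credit: $8,040 × 13,800/24,000 = $4,623.
Elderly Relief Credit: 5% of the $19,700 excess over $120,300 is $985; credit = $2,475 − $985 = $1,490.
Total: $216 + $7,700 + $4,623 + $1,490 = $14,029.

$14,029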